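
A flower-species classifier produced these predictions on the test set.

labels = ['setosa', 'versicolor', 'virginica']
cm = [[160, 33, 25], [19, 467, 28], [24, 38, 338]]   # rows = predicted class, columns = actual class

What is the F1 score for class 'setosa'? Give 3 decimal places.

0.760

F1 score = 2·TP/(2·TP+FP+FN).
setosa: TP=160, FP=33+25=58, FN=19+24=43 → 320/421 = 0.7601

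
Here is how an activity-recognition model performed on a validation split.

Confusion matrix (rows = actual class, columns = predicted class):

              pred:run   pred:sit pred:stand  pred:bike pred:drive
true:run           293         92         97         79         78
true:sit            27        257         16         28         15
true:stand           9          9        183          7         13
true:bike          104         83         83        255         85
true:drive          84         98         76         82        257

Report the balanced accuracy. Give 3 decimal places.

0.577

Balanced accuracy = mean of per-class recall.
  run: recall = 293/639 = 0.4585
  sit: recall = 257/343 = 0.7493
  stand: recall = 183/221 = 0.8281
  bike: recall = 255/610 = 0.4180
  drive: recall = 257/597 = 0.4305
Mean = (0.4585 + 0.7493 + 0.8281 + 0.4180 + 0.4305) / 5 = 0.577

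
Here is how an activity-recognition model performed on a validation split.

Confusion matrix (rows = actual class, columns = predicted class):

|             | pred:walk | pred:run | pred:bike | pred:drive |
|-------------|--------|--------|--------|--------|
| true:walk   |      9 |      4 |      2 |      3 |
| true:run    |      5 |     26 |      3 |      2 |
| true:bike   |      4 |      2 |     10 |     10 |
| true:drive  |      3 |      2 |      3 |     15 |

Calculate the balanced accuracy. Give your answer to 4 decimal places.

Balanced accuracy = mean of per-class recall.
  walk: recall = 9/18 = 0.50000
  run: recall = 26/36 = 0.72222
  bike: recall = 10/26 = 0.38462
  drive: recall = 15/23 = 0.65217
Mean = (0.50000 + 0.72222 + 0.38462 + 0.65217) / 4 = 0.5648

0.5648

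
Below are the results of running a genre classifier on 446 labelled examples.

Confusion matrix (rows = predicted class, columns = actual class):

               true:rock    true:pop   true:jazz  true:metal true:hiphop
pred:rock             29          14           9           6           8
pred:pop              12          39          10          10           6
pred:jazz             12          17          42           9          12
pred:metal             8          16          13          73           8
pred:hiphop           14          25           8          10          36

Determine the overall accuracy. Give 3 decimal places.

Accuracy = trace / total = (29+39+42+73+36=219) / 446 = 219/446 = 0.491

0.491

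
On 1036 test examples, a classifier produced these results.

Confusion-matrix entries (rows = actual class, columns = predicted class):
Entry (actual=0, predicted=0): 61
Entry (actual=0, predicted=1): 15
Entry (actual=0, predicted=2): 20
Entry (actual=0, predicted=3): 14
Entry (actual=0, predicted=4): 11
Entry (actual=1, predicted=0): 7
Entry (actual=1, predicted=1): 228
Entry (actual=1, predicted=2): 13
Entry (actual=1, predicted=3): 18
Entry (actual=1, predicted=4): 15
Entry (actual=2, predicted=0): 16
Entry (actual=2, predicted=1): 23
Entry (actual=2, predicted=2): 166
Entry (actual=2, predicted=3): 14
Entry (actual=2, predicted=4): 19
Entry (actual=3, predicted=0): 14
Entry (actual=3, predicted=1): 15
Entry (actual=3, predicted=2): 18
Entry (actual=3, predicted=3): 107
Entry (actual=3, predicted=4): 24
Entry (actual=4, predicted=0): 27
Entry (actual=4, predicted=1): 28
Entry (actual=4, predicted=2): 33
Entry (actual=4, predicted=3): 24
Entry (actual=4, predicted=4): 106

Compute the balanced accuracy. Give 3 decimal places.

Balanced accuracy = mean of per-class recall.
  0: recall = 61/121 = 0.5041
  1: recall = 228/281 = 0.8114
  2: recall = 166/238 = 0.6975
  3: recall = 107/178 = 0.6011
  4: recall = 106/218 = 0.4862
Mean = (0.5041 + 0.8114 + 0.6975 + 0.6011 + 0.4862) / 5 = 0.620

0.620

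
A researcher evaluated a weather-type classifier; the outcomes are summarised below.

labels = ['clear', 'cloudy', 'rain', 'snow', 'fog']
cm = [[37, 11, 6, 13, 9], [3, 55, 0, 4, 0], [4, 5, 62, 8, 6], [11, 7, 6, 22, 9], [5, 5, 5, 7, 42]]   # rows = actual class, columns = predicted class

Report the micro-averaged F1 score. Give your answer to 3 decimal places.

0.637

Micro-averaging pools counts across classes: ΣTP=218, ΣFP=124, ΣFN=124.
Micro-F1 score = 2·TP/(2·TP+FP+FN) on pooled counts = 0.637 (equals overall accuracy in single-label multiclass).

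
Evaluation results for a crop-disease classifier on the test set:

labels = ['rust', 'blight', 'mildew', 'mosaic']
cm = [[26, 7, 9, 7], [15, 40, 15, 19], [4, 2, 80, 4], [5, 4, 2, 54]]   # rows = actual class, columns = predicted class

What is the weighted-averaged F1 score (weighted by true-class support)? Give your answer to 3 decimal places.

Per-class F1 score (2·TP/(2·TP+FP+FN)):
  rust: TP=26, FP=15+4+5=24, FN=7+9+7=23 → 52/99 = 0.5253
  blight: TP=40, FP=7+2+4=13, FN=15+15+19=49 → 80/142 = 0.5634
  mildew: TP=80, FP=9+15+2=26, FN=4+2+4=10 → 160/196 = 0.8163
  mosaic: TP=54, FP=7+19+4=30, FN=5+4+2=11 → 108/149 = 0.7248
Weighted-F1 score = Σ (supportᵢ/N)·F1 scoreᵢ with N=293: (49/293)·0.5253 + (89/293)·0.5634 + (90/293)·0.8163 + (65/293)·0.7248 = 0.671

0.671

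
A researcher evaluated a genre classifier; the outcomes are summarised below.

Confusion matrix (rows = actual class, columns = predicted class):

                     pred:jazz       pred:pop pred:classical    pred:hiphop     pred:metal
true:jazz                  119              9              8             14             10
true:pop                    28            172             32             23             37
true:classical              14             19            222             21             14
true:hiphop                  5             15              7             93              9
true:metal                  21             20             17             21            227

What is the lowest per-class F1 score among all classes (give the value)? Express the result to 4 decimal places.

Per-class F1 score (2·TP/(2·TP+FP+FN)):
  jazz: TP=119, FP=28+14+5+21=68, FN=9+8+14+10=41 → 238/347 = 0.68588
  pop: TP=172, FP=9+19+15+20=63, FN=28+32+23+37=120 → 344/527 = 0.65275
  classical: TP=222, FP=8+32+7+17=64, FN=14+19+21+14=68 → 444/576 = 0.77083
  hiphop: TP=93, FP=14+23+21+21=79, FN=5+15+7+9=36 → 186/301 = 0.61794
  metal: TP=227, FP=10+37+14+9=70, FN=21+20+17+21=79 → 454/603 = 0.75290
Lowest is class 'hiphop' with F1 score = 0.6179.

0.6179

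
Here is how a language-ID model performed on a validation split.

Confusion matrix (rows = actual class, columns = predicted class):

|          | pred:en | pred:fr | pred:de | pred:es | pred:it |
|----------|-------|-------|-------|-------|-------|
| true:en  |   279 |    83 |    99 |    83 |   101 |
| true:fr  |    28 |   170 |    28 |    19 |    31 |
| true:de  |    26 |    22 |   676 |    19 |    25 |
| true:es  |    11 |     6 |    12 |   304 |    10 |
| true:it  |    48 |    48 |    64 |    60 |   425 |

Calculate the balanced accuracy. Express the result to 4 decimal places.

0.6948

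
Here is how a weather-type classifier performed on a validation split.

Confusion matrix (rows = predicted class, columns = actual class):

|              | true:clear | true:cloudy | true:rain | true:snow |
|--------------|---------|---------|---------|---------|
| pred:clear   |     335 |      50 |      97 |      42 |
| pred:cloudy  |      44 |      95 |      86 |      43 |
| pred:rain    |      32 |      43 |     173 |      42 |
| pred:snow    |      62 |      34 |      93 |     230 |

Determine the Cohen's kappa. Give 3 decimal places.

Observed agreement pₒ = trace/N = 833/1501 = 0.5550
Expected agreement pₑ = Σ (rowᵢ·colᵢ)/N² = (473·524 + 222·268 + 449·290 + 357·419)/1501² = 0.2606
κ = (pₒ − pₑ)/(1 − pₑ) = (0.5550 − 0.2606)/(1 − 0.2606) = 0.398

0.398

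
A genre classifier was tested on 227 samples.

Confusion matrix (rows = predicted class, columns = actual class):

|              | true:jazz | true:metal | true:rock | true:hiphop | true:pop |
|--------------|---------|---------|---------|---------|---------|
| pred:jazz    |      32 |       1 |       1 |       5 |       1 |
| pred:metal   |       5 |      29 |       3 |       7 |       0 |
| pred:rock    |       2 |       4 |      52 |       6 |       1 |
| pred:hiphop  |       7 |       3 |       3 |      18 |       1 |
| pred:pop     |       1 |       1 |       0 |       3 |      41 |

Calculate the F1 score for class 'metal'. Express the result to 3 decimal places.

Take TP from the diagonal, FP from the rest of the 'metal' prediction marginal, FN from the rest of the 'metal' actual marginal.
F1 score = 2·TP/(2·TP+FP+FN).
metal: TP=29, FP=5+3+7+0=15, FN=1+4+3+1=9 → 58/82 = 0.7073

0.707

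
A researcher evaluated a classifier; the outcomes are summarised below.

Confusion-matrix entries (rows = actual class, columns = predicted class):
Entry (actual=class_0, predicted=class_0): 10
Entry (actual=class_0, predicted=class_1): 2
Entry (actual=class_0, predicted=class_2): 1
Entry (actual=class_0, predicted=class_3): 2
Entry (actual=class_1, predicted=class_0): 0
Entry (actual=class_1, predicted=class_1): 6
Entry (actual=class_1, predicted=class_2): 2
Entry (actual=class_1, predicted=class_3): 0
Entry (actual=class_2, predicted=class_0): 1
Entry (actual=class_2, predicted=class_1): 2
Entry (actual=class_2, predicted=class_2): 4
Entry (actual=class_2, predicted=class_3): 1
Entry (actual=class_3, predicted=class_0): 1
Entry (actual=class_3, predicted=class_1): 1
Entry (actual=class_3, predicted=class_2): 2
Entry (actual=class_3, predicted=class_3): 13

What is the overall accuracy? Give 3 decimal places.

Accuracy = trace / total = (10+6+4+13=33) / 48 = 33/48 = 0.688

0.688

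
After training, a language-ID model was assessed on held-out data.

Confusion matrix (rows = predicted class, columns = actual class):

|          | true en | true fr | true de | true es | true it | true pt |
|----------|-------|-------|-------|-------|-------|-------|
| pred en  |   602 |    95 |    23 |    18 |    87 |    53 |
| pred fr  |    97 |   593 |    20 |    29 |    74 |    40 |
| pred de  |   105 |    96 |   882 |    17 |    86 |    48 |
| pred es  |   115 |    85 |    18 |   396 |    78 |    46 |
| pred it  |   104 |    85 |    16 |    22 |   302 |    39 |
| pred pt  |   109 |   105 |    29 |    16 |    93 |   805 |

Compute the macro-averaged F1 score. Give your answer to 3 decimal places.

Per-class F1 score (2·TP/(2·TP+FP+FN)):
  en: TP=602, FP=95+23+18+87+53=276, FN=97+105+115+104+109=530 → 1204/2010 = 0.5990
  fr: TP=593, FP=97+20+29+74+40=260, FN=95+96+85+85+105=466 → 1186/1912 = 0.6203
  de: TP=882, FP=105+96+17+86+48=352, FN=23+20+18+16+29=106 → 1764/2222 = 0.7939
  es: TP=396, FP=115+85+18+78+46=342, FN=18+29+17+22+16=102 → 792/1236 = 0.6408
  it: TP=302, FP=104+85+16+22+39=266, FN=87+74+86+78+93=418 → 604/1288 = 0.4689
  pt: TP=805, FP=109+105+29+16+93=352, FN=53+40+48+46+39=226 → 1610/2188 = 0.7358
Macro-F1 score = mean = (0.5990 + 0.6203 + 0.7939 + 0.6408 + 0.4689 + 0.7358) / 6 = 0.643

0.643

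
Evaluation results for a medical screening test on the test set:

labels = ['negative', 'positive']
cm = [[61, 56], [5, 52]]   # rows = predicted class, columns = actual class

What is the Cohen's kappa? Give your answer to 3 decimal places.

0.353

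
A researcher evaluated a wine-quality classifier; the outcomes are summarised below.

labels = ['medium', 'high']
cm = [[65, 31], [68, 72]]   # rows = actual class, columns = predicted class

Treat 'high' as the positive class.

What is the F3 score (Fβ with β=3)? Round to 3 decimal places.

0.528

Fβ = (1+β²)·TP / ((1+β²)·TP + β²·FN + FP), with β²=9
= 10·72 / (10·72 + 9·68 + 31) = 0.528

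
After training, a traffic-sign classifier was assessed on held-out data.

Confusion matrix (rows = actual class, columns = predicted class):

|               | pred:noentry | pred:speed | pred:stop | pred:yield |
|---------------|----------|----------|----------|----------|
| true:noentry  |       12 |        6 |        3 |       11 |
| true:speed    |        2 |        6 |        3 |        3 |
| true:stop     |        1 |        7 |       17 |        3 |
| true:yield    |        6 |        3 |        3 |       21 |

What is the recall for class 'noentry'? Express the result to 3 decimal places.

0.375

One-vs-rest for 'noentry': TP = diagonal; FP = other classes predicted 'noentry'; FN = 'noentry' predicted as other.
recall = TP/(TP+FN).
noentry: TP=12, FN=6+3+11=20 → 12/32 = 0.3750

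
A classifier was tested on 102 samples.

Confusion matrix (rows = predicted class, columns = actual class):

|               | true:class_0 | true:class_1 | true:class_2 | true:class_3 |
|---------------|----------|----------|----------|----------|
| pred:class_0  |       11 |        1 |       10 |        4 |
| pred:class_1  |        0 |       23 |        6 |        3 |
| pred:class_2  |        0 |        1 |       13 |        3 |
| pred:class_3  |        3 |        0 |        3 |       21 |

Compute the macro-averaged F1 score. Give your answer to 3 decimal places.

0.653

Per-class F1 score (2·TP/(2·TP+FP+FN)):
  class_0: TP=11, FP=1+10+4=15, FN=0+0+3=3 → 22/40 = 0.5500
  class_1: TP=23, FP=0+6+3=9, FN=1+1+0=2 → 46/57 = 0.8070
  class_2: TP=13, FP=0+1+3=4, FN=10+6+3=19 → 26/49 = 0.5306
  class_3: TP=21, FP=3+0+3=6, FN=4+3+3=10 → 42/58 = 0.7241
Macro-F1 score = mean = (0.5500 + 0.8070 + 0.5306 + 0.7241) / 4 = 0.653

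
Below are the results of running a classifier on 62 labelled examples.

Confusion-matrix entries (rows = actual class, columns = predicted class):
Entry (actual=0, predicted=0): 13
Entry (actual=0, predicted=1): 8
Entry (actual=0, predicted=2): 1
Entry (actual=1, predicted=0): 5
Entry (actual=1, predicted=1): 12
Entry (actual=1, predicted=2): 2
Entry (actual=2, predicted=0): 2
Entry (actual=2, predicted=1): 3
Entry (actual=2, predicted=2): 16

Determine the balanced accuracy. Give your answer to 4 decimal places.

Balanced accuracy = mean of per-class recall.
  0: recall = 13/22 = 0.59091
  1: recall = 12/19 = 0.63158
  2: recall = 16/21 = 0.76190
Mean = (0.59091 + 0.63158 + 0.76190) / 3 = 0.6615

0.6615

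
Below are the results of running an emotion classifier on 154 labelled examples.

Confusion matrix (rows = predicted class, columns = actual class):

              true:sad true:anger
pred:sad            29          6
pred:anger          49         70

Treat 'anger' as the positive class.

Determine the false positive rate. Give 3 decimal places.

FPR = FP/(FP+TN) = 49/(49+29) = 0.628

0.628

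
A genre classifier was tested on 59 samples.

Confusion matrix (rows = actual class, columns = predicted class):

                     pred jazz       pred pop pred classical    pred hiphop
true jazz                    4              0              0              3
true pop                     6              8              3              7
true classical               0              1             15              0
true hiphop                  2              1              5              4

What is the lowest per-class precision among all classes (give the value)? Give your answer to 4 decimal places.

Per-class precision (TP/(TP+FP)):
  jazz: TP=4, FP=6+0+2=8 → 4/12 = 0.33333
  pop: TP=8, FP=0+1+1=2 → 8/10 = 0.80000
  classical: TP=15, FP=0+3+5=8 → 15/23 = 0.65217
  hiphop: TP=4, FP=3+7+0=10 → 4/14 = 0.28571
Lowest is class 'hiphop' with precision = 0.2857.

0.2857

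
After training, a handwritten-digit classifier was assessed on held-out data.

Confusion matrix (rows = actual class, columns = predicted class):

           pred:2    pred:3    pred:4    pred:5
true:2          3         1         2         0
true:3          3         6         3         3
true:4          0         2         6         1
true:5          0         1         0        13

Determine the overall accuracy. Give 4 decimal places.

Accuracy = trace / total = (3+6+6+13=28) / 44 = 28/44 = 0.6364

0.6364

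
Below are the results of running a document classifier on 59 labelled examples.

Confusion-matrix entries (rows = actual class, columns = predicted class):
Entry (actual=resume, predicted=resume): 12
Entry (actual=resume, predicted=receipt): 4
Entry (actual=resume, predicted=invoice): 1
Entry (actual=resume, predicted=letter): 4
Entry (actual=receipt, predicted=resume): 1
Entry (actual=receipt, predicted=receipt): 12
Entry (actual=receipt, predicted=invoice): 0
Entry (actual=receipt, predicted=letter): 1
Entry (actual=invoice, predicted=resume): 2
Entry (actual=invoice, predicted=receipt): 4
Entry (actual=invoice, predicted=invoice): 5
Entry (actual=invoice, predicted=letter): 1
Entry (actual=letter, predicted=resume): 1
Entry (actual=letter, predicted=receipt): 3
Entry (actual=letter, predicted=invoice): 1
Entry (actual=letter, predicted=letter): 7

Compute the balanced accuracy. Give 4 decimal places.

0.6071

Balanced accuracy = mean of per-class recall.
  resume: recall = 12/21 = 0.57143
  receipt: recall = 12/14 = 0.85714
  invoice: recall = 5/12 = 0.41667
  letter: recall = 7/12 = 0.58333
Mean = (0.57143 + 0.85714 + 0.41667 + 0.58333) / 4 = 0.6071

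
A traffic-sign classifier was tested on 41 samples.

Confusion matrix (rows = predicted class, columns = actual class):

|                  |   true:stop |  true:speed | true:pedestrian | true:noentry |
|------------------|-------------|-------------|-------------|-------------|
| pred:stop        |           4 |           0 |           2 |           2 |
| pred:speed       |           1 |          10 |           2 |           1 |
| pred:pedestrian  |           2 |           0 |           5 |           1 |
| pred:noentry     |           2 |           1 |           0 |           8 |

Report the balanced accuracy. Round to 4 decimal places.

0.6439

Balanced accuracy = mean of per-class recall.
  stop: recall = 4/9 = 0.44444
  speed: recall = 10/11 = 0.90909
  pedestrian: recall = 5/9 = 0.55556
  noentry: recall = 8/12 = 0.66667
Mean = (0.44444 + 0.90909 + 0.55556 + 0.66667) / 4 = 0.6439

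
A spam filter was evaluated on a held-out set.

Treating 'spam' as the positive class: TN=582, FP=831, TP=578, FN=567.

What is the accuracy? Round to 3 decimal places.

Accuracy = (TP+TN)/N = (578+582)/2558 = 0.453

0.453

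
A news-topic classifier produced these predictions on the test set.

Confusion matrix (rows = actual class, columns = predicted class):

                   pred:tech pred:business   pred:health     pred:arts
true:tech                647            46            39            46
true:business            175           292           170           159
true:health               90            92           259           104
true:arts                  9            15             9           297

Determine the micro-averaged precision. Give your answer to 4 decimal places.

0.6105

Micro-averaging pools counts across classes: ΣTP=1495, ΣFP=954, ΣFN=954.
Micro-precision = TP/(TP+FP) on pooled counts = 0.6105 (equals overall accuracy in single-label multiclass).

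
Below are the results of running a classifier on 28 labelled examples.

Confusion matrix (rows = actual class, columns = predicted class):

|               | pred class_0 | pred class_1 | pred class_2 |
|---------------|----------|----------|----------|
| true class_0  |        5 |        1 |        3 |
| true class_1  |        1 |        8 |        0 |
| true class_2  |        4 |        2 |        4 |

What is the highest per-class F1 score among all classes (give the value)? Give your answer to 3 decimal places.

Per-class F1 score (2·TP/(2·TP+FP+FN)):
  class_0: TP=5, FP=1+4=5, FN=1+3=4 → 10/19 = 0.5263
  class_1: TP=8, FP=1+2=3, FN=1+0=1 → 16/20 = 0.8000
  class_2: TP=4, FP=3+0=3, FN=4+2=6 → 8/17 = 0.4706
Highest is class 'class_1' with F1 score = 0.800.

0.800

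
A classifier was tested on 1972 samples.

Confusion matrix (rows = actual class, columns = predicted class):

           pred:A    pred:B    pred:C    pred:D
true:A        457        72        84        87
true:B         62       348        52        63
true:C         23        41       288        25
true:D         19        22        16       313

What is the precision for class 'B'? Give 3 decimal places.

0.720

Take TP from the diagonal, FP from the rest of the 'B' prediction marginal, FN from the rest of the 'B' actual marginal.
precision = TP/(TP+FP).
B: TP=348, FP=72+41+22=135 → 348/483 = 0.7205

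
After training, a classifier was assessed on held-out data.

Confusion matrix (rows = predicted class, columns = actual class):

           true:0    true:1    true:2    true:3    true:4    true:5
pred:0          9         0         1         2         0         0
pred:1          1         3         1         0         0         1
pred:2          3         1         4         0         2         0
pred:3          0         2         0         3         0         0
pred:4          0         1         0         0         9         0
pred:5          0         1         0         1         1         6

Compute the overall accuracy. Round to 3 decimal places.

0.654

Accuracy = trace / total = (9+3+4+3+9+6=34) / 52 = 34/52 = 0.654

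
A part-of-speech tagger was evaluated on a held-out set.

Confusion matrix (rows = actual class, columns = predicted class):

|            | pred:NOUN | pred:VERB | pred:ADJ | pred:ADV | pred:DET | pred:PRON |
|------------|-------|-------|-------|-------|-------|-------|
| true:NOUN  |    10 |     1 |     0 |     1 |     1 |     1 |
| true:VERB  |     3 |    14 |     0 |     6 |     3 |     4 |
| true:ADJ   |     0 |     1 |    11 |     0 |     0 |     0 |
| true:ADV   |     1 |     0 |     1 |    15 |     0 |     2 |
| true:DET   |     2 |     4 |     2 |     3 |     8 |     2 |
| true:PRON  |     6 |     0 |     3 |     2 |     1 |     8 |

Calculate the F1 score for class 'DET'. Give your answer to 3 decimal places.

0.471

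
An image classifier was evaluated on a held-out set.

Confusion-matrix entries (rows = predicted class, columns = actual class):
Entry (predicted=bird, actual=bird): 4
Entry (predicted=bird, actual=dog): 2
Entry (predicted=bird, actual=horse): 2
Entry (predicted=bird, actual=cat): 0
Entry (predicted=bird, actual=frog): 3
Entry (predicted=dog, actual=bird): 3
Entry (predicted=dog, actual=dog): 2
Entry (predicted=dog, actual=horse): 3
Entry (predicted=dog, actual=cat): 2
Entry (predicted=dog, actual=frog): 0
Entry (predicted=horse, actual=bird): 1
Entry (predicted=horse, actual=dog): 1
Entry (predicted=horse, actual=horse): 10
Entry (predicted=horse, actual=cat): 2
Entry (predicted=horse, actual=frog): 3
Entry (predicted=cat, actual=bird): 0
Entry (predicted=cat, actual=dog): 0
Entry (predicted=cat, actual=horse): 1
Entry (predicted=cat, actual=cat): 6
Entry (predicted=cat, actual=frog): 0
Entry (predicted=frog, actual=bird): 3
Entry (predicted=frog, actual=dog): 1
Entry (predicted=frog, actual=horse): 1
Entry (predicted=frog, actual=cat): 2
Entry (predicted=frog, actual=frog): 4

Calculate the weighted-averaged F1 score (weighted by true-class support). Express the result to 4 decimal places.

0.4802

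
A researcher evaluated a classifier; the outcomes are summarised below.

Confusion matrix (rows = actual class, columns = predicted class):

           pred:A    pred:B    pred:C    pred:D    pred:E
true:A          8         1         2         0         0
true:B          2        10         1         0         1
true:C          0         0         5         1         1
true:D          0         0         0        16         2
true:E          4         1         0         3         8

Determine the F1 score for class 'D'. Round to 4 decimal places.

0.8421

Take TP from the diagonal, FP from the rest of the 'D' prediction marginal, FN from the rest of the 'D' actual marginal.
F1 score = 2·TP/(2·TP+FP+FN).
D: TP=16, FP=0+0+1+3=4, FN=0+0+0+2=2 → 32/38 = 0.84211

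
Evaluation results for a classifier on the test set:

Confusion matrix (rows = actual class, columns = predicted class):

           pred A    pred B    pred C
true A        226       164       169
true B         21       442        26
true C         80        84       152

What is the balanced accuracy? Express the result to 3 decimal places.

Balanced accuracy = mean of per-class recall.
  A: recall = 226/559 = 0.4043
  B: recall = 442/489 = 0.9039
  C: recall = 152/316 = 0.4810
Mean = (0.4043 + 0.9039 + 0.4810) / 3 = 0.596

0.596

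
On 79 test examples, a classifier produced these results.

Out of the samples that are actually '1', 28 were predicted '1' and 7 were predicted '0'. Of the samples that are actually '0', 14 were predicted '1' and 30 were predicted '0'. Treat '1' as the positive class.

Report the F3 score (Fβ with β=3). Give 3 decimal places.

0.784

Fβ = (1+β²)·TP / ((1+β²)·TP + β²·FN + FP), with β²=9
= 10·28 / (10·28 + 9·7 + 14) = 0.784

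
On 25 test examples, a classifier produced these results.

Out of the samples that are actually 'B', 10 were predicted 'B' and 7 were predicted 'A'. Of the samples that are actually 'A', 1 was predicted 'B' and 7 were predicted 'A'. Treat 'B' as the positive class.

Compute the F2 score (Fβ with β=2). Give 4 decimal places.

Fβ = (1+β²)·TP / ((1+β²)·TP + β²·FN + FP), with β²=4
= 5·10 / (5·10 + 4·7 + 1) = 0.6329

0.6329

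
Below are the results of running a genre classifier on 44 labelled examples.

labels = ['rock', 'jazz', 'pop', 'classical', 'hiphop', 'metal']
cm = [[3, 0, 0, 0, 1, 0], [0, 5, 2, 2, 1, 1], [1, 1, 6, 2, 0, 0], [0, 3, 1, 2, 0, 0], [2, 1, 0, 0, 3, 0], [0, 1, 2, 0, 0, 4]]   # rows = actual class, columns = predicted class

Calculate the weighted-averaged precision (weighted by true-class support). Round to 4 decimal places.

0.5376

Per-class precision (TP/(TP+FP)):
  rock: TP=3, FP=0+1+0+2+0=3 → 3/6 = 0.50000
  jazz: TP=5, FP=0+1+3+1+1=6 → 5/11 = 0.45455
  pop: TP=6, FP=0+2+1+0+2=5 → 6/11 = 0.54545
  classical: TP=2, FP=0+2+2+0+0=4 → 2/6 = 0.33333
  hiphop: TP=3, FP=1+1+0+0+0=2 → 3/5 = 0.60000
  metal: TP=4, FP=0+1+0+0+0=1 → 4/5 = 0.80000
Weighted-precision = Σ (supportᵢ/N)·precisionᵢ with N=44: (4/44)·0.50000 + (11/44)·0.45455 + (10/44)·0.54545 + (6/44)·0.33333 + (6/44)·0.60000 + (7/44)·0.80000 = 0.5376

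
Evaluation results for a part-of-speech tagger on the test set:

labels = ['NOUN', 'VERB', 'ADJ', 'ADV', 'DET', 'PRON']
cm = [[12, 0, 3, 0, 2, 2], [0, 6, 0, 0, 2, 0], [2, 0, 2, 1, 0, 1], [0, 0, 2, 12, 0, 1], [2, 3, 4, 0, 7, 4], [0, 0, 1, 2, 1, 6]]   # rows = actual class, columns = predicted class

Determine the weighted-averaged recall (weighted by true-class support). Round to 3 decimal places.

Per-class recall (TP/(TP+FN)):
  NOUN: TP=12, FN=0+3+0+2+2=7 → 12/19 = 0.6316
  VERB: TP=6, FN=0+0+0+2+0=2 → 6/8 = 0.7500
  ADJ: TP=2, FN=2+0+1+0+1=4 → 2/6 = 0.3333
  ADV: TP=12, FN=0+0+2+0+1=3 → 12/15 = 0.8000
  DET: TP=7, FN=2+3+4+0+4=13 → 7/20 = 0.3500
  PRON: TP=6, FN=0+0+1+2+1=4 → 6/10 = 0.6000
Weighted-recall = Σ (supportᵢ/N)·recallᵢ with N=78: (19/78)·0.6316 + (8/78)·0.7500 + (6/78)·0.3333 + (15/78)·0.8000 + (20/78)·0.3500 + (10/78)·0.6000 = 0.577

0.577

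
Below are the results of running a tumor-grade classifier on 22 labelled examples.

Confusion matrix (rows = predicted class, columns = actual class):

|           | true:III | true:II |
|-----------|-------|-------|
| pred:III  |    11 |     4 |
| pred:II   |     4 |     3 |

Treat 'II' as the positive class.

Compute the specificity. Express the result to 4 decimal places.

Specificity = TN/(TN+FP) = 11/(11+4) = 0.7333

0.7333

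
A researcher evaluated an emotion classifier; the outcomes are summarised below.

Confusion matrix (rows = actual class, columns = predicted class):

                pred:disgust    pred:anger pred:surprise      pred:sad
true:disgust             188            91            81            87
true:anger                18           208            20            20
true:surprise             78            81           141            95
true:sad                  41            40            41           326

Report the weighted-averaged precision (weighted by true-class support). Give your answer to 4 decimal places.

0.5551

Per-class precision (TP/(TP+FP)):
  disgust: TP=188, FP=18+78+41=137 → 188/325 = 0.57846
  anger: TP=208, FP=91+81+40=212 → 208/420 = 0.49524
  surprise: TP=141, FP=81+20+41=142 → 141/283 = 0.49823
  sad: TP=326, FP=87+20+95=202 → 326/528 = 0.61742
Weighted-precision = Σ (supportᵢ/N)·precisionᵢ with N=1556: (447/1556)·0.57846 + (266/1556)·0.49524 + (395/1556)·0.49823 + (448/1556)·0.61742 = 0.5551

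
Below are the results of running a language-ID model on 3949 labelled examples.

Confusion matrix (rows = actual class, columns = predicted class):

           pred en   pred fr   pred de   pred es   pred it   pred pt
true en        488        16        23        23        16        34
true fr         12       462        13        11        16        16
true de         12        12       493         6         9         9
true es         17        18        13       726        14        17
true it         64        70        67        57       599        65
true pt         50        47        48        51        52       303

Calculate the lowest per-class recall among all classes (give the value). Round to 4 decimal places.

Per-class recall (TP/(TP+FN)):
  en: TP=488, FN=16+23+23+16+34=112 → 488/600 = 0.81333
  fr: TP=462, FN=12+13+11+16+16=68 → 462/530 = 0.87170
  de: TP=493, FN=12+12+6+9+9=48 → 493/541 = 0.91128
  es: TP=726, FN=17+18+13+14+17=79 → 726/805 = 0.90186
  it: TP=599, FN=64+70+67+57+65=323 → 599/922 = 0.64967
  pt: TP=303, FN=50+47+48+51+52=248 → 303/551 = 0.54991
Lowest is class 'pt' with recall = 0.5499.

0.5499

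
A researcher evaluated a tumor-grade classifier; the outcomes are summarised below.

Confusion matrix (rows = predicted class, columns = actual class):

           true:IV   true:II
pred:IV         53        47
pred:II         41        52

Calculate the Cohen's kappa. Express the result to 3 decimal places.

Observed agreement pₒ = trace/N = 105/193 = 0.5440
Expected agreement pₑ = Σ (rowᵢ·colᵢ)/N² = (94·100 + 99·93)/193² = 0.4995
κ = (pₒ − pₑ)/(1 − pₑ) = (0.5440 − 0.4995)/(1 − 0.4995) = 0.089

0.089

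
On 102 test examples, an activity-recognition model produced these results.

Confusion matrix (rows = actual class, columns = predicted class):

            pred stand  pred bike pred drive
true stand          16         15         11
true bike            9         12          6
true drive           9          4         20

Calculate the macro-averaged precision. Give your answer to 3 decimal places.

0.466

Per-class precision (TP/(TP+FP)):
  stand: TP=16, FP=9+9=18 → 16/34 = 0.4706
  bike: TP=12, FP=15+4=19 → 12/31 = 0.3871
  drive: TP=20, FP=11+6=17 → 20/37 = 0.5405
Macro-precision = mean = (0.4706 + 0.3871 + 0.5405) / 3 = 0.466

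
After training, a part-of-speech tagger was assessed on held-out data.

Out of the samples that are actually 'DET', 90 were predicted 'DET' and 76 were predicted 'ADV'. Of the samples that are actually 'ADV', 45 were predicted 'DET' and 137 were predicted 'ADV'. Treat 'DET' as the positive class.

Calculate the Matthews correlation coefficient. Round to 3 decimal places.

0.302

MCC = (TP·TN − FP·FN) / √((TP+FP)(TP+FN)(TN+FP)(TN+FN))
Numerator = 90·137 − 45·76 = 8910
Denominator = √(135·166·182·213) = √868746060 = 29474.4985
MCC = 8910 / 29474.4985 = 0.302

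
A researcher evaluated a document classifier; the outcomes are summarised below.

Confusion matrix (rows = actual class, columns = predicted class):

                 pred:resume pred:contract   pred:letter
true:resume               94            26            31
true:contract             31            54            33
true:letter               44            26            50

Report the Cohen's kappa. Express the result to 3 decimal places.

0.254

Observed agreement pₒ = trace/N = 198/389 = 0.5090
Expected agreement pₑ = Σ (rowᵢ·colᵢ)/N² = (151·169 + 118·106 + 120·114)/389² = 0.3417
κ = (pₒ − pₑ)/(1 − pₑ) = (0.5090 − 0.3417)/(1 − 0.3417) = 0.254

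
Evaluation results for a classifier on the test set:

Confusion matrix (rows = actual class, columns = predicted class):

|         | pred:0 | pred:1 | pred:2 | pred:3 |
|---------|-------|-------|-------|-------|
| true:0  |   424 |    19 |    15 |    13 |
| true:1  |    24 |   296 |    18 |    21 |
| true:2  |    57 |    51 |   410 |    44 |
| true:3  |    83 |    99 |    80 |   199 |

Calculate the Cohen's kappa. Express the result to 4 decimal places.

0.6219

Observed agreement pₒ = trace/N = 1329/1853 = 0.71722
Expected agreement pₑ = Σ (rowᵢ·colᵢ)/N² = (471·588 + 359·465 + 562·523 + 461·277)/1853² = 0.25207
κ = (pₒ − pₑ)/(1 − pₑ) = (0.71722 − 0.25207)/(1 − 0.25207) = 0.6219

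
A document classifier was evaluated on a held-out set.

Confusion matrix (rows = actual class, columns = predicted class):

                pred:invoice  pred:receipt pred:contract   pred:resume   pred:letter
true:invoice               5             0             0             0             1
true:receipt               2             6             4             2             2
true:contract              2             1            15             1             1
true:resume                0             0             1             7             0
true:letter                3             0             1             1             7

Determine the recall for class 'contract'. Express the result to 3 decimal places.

0.750

recall = TP/(TP+FN).
contract: TP=15, FN=2+1+1+1=5 → 15/20 = 0.7500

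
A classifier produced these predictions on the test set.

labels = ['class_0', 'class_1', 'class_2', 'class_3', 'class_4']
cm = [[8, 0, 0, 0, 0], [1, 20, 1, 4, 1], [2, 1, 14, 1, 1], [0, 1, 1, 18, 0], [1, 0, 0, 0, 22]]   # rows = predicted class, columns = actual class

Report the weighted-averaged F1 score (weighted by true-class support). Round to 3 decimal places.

0.846

Per-class F1 score (2·TP/(2·TP+FP+FN)):
  class_0: TP=8, FP=0+0+0+0=0, FN=1+2+0+1=4 → 16/20 = 0.8000
  class_1: TP=20, FP=1+1+4+1=7, FN=0+1+1+0=2 → 40/49 = 0.8163
  class_2: TP=14, FP=2+1+1+1=5, FN=0+1+1+0=2 → 28/35 = 0.8000
  class_3: TP=18, FP=0+1+1+0=2, FN=0+4+1+0=5 → 36/43 = 0.8372
  class_4: TP=22, FP=1+0+0+0=1, FN=0+1+1+0=2 → 44/47 = 0.9362
Weighted-F1 score = Σ (supportᵢ/N)·F1 scoreᵢ with N=97: (12/97)·0.8000 + (22/97)·0.8163 + (16/97)·0.8000 + (23/97)·0.8372 + (24/97)·0.9362 = 0.846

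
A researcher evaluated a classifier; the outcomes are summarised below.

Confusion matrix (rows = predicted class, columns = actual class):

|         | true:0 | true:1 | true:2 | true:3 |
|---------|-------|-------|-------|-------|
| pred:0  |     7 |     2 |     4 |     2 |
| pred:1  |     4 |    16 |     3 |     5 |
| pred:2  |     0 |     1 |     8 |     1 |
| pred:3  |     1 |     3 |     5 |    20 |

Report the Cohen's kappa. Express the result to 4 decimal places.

0.4829

Observed agreement pₒ = trace/N = 51/82 = 0.62195
Expected agreement pₑ = Σ (rowᵢ·colᵢ)/N² = (12·15 + 22·28 + 20·10 + 28·29)/82² = 0.26889
κ = (pₒ − pₑ)/(1 − pₑ) = (0.62195 − 0.26889)/(1 − 0.26889) = 0.4829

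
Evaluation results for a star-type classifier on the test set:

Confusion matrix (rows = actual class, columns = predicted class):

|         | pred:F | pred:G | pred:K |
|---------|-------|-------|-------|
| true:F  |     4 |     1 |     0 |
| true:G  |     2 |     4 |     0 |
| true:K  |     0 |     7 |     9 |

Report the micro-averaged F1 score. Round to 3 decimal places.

0.630

Micro-averaging pools counts across classes: ΣTP=17, ΣFP=10, ΣFN=10.
Micro-F1 score = 2·TP/(2·TP+FP+FN) on pooled counts = 0.630 (equals overall accuracy in single-label multiclass).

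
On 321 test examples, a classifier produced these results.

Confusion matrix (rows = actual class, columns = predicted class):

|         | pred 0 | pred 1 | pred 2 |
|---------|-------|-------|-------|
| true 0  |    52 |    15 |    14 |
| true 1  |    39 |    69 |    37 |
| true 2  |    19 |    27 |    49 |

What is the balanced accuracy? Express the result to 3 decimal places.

Balanced accuracy = mean of per-class recall.
  0: recall = 52/81 = 0.6420
  1: recall = 69/145 = 0.4759
  2: recall = 49/95 = 0.5158
Mean = (0.6420 + 0.4759 + 0.5158) / 3 = 0.545

0.545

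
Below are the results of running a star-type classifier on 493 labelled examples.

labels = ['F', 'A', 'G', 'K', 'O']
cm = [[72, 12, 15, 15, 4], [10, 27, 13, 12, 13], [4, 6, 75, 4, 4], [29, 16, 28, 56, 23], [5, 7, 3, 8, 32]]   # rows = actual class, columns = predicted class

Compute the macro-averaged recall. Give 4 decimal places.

Per-class recall (TP/(TP+FN)):
  F: TP=72, FN=12+15+15+4=46 → 72/118 = 0.61017
  A: TP=27, FN=10+13+12+13=48 → 27/75 = 0.36000
  G: TP=75, FN=4+6+4+4=18 → 75/93 = 0.80645
  K: TP=56, FN=29+16+28+23=96 → 56/152 = 0.36842
  O: TP=32, FN=5+7+3+8=23 → 32/55 = 0.58182
Macro-recall = mean = (0.61017 + 0.36000 + 0.80645 + 0.36842 + 0.58182) / 5 = 0.5454

0.5454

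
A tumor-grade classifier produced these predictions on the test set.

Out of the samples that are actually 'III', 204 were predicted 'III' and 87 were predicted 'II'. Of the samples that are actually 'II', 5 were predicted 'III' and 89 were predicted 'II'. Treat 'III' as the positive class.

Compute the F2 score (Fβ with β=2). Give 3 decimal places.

0.743

Fβ = (1+β²)·TP / ((1+β²)·TP + β²·FN + FP), with β²=4
= 5·204 / (5·204 + 4·87 + 5) = 0.743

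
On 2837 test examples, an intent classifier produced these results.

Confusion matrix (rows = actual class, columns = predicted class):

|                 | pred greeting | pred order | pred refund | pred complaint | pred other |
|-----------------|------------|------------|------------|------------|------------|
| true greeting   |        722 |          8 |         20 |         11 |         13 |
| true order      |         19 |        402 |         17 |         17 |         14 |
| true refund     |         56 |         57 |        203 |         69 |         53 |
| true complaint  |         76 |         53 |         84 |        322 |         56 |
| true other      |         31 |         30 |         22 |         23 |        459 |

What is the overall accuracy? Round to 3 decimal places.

Accuracy = trace / total = (722+402+203+322+459=2108) / 2837 = 2108/2837 = 0.743

0.743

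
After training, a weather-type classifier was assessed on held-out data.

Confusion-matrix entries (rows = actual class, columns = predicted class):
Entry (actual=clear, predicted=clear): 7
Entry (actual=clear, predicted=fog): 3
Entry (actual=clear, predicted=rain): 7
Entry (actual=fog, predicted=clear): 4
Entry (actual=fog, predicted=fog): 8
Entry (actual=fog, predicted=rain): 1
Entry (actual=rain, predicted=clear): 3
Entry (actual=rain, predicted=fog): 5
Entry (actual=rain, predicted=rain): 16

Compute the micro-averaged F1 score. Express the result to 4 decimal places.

0.5741

Micro-averaging pools counts across classes: ΣTP=31, ΣFP=23, ΣFN=23.
Micro-F1 score = 2·TP/(2·TP+FP+FN) on pooled counts = 0.5741 (equals overall accuracy in single-label multiclass).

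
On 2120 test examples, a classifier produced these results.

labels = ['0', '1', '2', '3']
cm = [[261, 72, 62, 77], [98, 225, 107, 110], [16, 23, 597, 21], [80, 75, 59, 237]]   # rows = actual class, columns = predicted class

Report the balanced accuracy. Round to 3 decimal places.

Balanced accuracy = mean of per-class recall.
  0: recall = 261/472 = 0.5530
  1: recall = 225/540 = 0.4167
  2: recall = 597/657 = 0.9087
  3: recall = 237/451 = 0.5255
Mean = (0.5530 + 0.4167 + 0.9087 + 0.5255) / 4 = 0.601

0.601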